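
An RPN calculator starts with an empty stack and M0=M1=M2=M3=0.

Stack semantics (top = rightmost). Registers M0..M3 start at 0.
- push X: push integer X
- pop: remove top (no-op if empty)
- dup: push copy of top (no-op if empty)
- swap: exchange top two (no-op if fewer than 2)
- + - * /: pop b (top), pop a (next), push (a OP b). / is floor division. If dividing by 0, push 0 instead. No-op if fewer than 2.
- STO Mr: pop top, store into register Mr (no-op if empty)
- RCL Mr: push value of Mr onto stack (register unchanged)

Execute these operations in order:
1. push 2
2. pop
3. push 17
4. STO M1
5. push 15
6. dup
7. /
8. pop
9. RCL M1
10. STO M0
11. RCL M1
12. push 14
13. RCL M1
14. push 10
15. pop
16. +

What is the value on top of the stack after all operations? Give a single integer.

Answer: 31

Derivation:
After op 1 (push 2): stack=[2] mem=[0,0,0,0]
After op 2 (pop): stack=[empty] mem=[0,0,0,0]
After op 3 (push 17): stack=[17] mem=[0,0,0,0]
After op 4 (STO M1): stack=[empty] mem=[0,17,0,0]
After op 5 (push 15): stack=[15] mem=[0,17,0,0]
After op 6 (dup): stack=[15,15] mem=[0,17,0,0]
After op 7 (/): stack=[1] mem=[0,17,0,0]
After op 8 (pop): stack=[empty] mem=[0,17,0,0]
After op 9 (RCL M1): stack=[17] mem=[0,17,0,0]
After op 10 (STO M0): stack=[empty] mem=[17,17,0,0]
After op 11 (RCL M1): stack=[17] mem=[17,17,0,0]
After op 12 (push 14): stack=[17,14] mem=[17,17,0,0]
After op 13 (RCL M1): stack=[17,14,17] mem=[17,17,0,0]
After op 14 (push 10): stack=[17,14,17,10] mem=[17,17,0,0]
After op 15 (pop): stack=[17,14,17] mem=[17,17,0,0]
After op 16 (+): stack=[17,31] mem=[17,17,0,0]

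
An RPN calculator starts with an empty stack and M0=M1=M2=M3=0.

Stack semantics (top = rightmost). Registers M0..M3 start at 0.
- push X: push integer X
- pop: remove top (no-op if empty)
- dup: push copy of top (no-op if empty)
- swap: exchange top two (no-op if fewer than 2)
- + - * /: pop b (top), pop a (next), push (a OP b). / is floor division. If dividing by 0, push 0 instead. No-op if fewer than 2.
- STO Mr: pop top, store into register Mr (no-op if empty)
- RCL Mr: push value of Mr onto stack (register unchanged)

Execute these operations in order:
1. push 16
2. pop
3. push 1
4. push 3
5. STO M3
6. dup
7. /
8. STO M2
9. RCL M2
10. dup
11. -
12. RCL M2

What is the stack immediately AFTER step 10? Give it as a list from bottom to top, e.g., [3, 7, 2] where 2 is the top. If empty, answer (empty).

After op 1 (push 16): stack=[16] mem=[0,0,0,0]
After op 2 (pop): stack=[empty] mem=[0,0,0,0]
After op 3 (push 1): stack=[1] mem=[0,0,0,0]
After op 4 (push 3): stack=[1,3] mem=[0,0,0,0]
After op 5 (STO M3): stack=[1] mem=[0,0,0,3]
After op 6 (dup): stack=[1,1] mem=[0,0,0,3]
After op 7 (/): stack=[1] mem=[0,0,0,3]
After op 8 (STO M2): stack=[empty] mem=[0,0,1,3]
After op 9 (RCL M2): stack=[1] mem=[0,0,1,3]
After op 10 (dup): stack=[1,1] mem=[0,0,1,3]

[1, 1]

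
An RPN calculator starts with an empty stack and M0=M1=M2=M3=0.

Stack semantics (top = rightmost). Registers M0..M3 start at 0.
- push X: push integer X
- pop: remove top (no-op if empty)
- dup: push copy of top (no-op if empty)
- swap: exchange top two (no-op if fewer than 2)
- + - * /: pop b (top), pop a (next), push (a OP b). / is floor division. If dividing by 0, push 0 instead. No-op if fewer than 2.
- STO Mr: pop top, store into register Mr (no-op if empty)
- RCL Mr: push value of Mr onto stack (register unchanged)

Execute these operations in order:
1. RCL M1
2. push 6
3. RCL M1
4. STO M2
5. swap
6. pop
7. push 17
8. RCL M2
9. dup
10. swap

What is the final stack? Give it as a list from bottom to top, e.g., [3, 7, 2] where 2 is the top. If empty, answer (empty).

Answer: [6, 17, 0, 0]

Derivation:
After op 1 (RCL M1): stack=[0] mem=[0,0,0,0]
After op 2 (push 6): stack=[0,6] mem=[0,0,0,0]
After op 3 (RCL M1): stack=[0,6,0] mem=[0,0,0,0]
After op 4 (STO M2): stack=[0,6] mem=[0,0,0,0]
After op 5 (swap): stack=[6,0] mem=[0,0,0,0]
After op 6 (pop): stack=[6] mem=[0,0,0,0]
After op 7 (push 17): stack=[6,17] mem=[0,0,0,0]
After op 8 (RCL M2): stack=[6,17,0] mem=[0,0,0,0]
After op 9 (dup): stack=[6,17,0,0] mem=[0,0,0,0]
After op 10 (swap): stack=[6,17,0,0] mem=[0,0,0,0]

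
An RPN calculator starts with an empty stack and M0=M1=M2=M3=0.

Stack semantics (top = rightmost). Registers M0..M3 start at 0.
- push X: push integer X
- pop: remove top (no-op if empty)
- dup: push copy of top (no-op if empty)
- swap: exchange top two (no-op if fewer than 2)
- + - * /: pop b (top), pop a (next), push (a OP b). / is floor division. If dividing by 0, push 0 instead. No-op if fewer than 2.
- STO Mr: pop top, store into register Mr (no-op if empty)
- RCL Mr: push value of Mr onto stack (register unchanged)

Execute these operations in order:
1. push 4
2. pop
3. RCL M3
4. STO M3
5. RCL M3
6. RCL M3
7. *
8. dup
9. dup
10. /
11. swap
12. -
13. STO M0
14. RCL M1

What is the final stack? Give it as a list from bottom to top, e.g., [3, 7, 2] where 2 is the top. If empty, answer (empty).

After op 1 (push 4): stack=[4] mem=[0,0,0,0]
After op 2 (pop): stack=[empty] mem=[0,0,0,0]
After op 3 (RCL M3): stack=[0] mem=[0,0,0,0]
After op 4 (STO M3): stack=[empty] mem=[0,0,0,0]
After op 5 (RCL M3): stack=[0] mem=[0,0,0,0]
After op 6 (RCL M3): stack=[0,0] mem=[0,0,0,0]
After op 7 (*): stack=[0] mem=[0,0,0,0]
After op 8 (dup): stack=[0,0] mem=[0,0,0,0]
After op 9 (dup): stack=[0,0,0] mem=[0,0,0,0]
After op 10 (/): stack=[0,0] mem=[0,0,0,0]
After op 11 (swap): stack=[0,0] mem=[0,0,0,0]
After op 12 (-): stack=[0] mem=[0,0,0,0]
After op 13 (STO M0): stack=[empty] mem=[0,0,0,0]
After op 14 (RCL M1): stack=[0] mem=[0,0,0,0]

Answer: [0]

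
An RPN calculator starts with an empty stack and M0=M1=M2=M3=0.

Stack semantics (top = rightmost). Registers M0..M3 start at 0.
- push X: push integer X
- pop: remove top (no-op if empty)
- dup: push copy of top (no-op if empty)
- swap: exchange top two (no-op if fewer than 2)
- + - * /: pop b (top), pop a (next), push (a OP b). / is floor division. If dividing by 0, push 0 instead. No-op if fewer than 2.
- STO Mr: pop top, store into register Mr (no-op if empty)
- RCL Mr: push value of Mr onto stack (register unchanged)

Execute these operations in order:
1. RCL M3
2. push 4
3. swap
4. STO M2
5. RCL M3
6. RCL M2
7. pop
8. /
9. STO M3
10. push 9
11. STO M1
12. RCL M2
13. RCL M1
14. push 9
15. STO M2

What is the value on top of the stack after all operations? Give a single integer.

After op 1 (RCL M3): stack=[0] mem=[0,0,0,0]
After op 2 (push 4): stack=[0,4] mem=[0,0,0,0]
After op 3 (swap): stack=[4,0] mem=[0,0,0,0]
After op 4 (STO M2): stack=[4] mem=[0,0,0,0]
After op 5 (RCL M3): stack=[4,0] mem=[0,0,0,0]
After op 6 (RCL M2): stack=[4,0,0] mem=[0,0,0,0]
After op 7 (pop): stack=[4,0] mem=[0,0,0,0]
After op 8 (/): stack=[0] mem=[0,0,0,0]
After op 9 (STO M3): stack=[empty] mem=[0,0,0,0]
After op 10 (push 9): stack=[9] mem=[0,0,0,0]
After op 11 (STO M1): stack=[empty] mem=[0,9,0,0]
After op 12 (RCL M2): stack=[0] mem=[0,9,0,0]
After op 13 (RCL M1): stack=[0,9] mem=[0,9,0,0]
After op 14 (push 9): stack=[0,9,9] mem=[0,9,0,0]
After op 15 (STO M2): stack=[0,9] mem=[0,9,9,0]

Answer: 9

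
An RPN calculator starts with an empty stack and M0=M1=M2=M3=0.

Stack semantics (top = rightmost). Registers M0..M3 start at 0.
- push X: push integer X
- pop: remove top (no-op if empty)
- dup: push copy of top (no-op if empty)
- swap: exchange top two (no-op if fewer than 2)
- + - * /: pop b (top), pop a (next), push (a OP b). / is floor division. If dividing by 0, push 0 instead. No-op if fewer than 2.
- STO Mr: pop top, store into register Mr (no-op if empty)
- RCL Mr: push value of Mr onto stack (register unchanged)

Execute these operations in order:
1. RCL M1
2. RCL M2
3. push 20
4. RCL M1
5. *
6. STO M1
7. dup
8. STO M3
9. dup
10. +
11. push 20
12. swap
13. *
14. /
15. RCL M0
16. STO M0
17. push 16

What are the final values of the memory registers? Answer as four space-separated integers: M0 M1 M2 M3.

Answer: 0 0 0 0

Derivation:
After op 1 (RCL M1): stack=[0] mem=[0,0,0,0]
After op 2 (RCL M2): stack=[0,0] mem=[0,0,0,0]
After op 3 (push 20): stack=[0,0,20] mem=[0,0,0,0]
After op 4 (RCL M1): stack=[0,0,20,0] mem=[0,0,0,0]
After op 5 (*): stack=[0,0,0] mem=[0,0,0,0]
After op 6 (STO M1): stack=[0,0] mem=[0,0,0,0]
After op 7 (dup): stack=[0,0,0] mem=[0,0,0,0]
After op 8 (STO M3): stack=[0,0] mem=[0,0,0,0]
After op 9 (dup): stack=[0,0,0] mem=[0,0,0,0]
After op 10 (+): stack=[0,0] mem=[0,0,0,0]
After op 11 (push 20): stack=[0,0,20] mem=[0,0,0,0]
After op 12 (swap): stack=[0,20,0] mem=[0,0,0,0]
After op 13 (*): stack=[0,0] mem=[0,0,0,0]
After op 14 (/): stack=[0] mem=[0,0,0,0]
After op 15 (RCL M0): stack=[0,0] mem=[0,0,0,0]
After op 16 (STO M0): stack=[0] mem=[0,0,0,0]
After op 17 (push 16): stack=[0,16] mem=[0,0,0,0]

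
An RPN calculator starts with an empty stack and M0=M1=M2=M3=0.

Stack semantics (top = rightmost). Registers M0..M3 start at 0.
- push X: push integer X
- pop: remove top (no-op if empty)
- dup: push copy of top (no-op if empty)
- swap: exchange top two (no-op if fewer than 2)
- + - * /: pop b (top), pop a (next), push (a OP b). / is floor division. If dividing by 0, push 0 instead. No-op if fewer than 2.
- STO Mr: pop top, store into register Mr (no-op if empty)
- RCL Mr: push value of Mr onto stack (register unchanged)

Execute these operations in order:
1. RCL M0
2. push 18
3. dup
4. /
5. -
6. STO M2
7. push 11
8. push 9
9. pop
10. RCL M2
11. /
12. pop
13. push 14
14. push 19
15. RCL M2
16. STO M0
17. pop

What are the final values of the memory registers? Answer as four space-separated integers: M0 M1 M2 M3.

Answer: -1 0 -1 0

Derivation:
After op 1 (RCL M0): stack=[0] mem=[0,0,0,0]
After op 2 (push 18): stack=[0,18] mem=[0,0,0,0]
After op 3 (dup): stack=[0,18,18] mem=[0,0,0,0]
After op 4 (/): stack=[0,1] mem=[0,0,0,0]
After op 5 (-): stack=[-1] mem=[0,0,0,0]
After op 6 (STO M2): stack=[empty] mem=[0,0,-1,0]
After op 7 (push 11): stack=[11] mem=[0,0,-1,0]
After op 8 (push 9): stack=[11,9] mem=[0,0,-1,0]
After op 9 (pop): stack=[11] mem=[0,0,-1,0]
After op 10 (RCL M2): stack=[11,-1] mem=[0,0,-1,0]
After op 11 (/): stack=[-11] mem=[0,0,-1,0]
After op 12 (pop): stack=[empty] mem=[0,0,-1,0]
After op 13 (push 14): stack=[14] mem=[0,0,-1,0]
After op 14 (push 19): stack=[14,19] mem=[0,0,-1,0]
After op 15 (RCL M2): stack=[14,19,-1] mem=[0,0,-1,0]
After op 16 (STO M0): stack=[14,19] mem=[-1,0,-1,0]
After op 17 (pop): stack=[14] mem=[-1,0,-1,0]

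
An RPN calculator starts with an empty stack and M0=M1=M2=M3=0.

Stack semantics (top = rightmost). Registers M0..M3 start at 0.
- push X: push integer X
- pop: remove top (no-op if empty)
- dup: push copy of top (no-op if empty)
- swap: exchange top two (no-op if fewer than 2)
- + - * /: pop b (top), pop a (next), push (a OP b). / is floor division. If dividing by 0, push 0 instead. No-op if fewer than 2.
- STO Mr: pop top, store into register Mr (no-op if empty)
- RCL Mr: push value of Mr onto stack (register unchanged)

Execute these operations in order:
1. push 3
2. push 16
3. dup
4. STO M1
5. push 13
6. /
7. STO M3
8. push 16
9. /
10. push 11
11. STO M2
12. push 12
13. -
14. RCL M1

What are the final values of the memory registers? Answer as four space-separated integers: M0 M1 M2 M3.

Answer: 0 16 11 1

Derivation:
After op 1 (push 3): stack=[3] mem=[0,0,0,0]
After op 2 (push 16): stack=[3,16] mem=[0,0,0,0]
After op 3 (dup): stack=[3,16,16] mem=[0,0,0,0]
After op 4 (STO M1): stack=[3,16] mem=[0,16,0,0]
After op 5 (push 13): stack=[3,16,13] mem=[0,16,0,0]
After op 6 (/): stack=[3,1] mem=[0,16,0,0]
After op 7 (STO M3): stack=[3] mem=[0,16,0,1]
After op 8 (push 16): stack=[3,16] mem=[0,16,0,1]
After op 9 (/): stack=[0] mem=[0,16,0,1]
After op 10 (push 11): stack=[0,11] mem=[0,16,0,1]
After op 11 (STO M2): stack=[0] mem=[0,16,11,1]
After op 12 (push 12): stack=[0,12] mem=[0,16,11,1]
After op 13 (-): stack=[-12] mem=[0,16,11,1]
After op 14 (RCL M1): stack=[-12,16] mem=[0,16,11,1]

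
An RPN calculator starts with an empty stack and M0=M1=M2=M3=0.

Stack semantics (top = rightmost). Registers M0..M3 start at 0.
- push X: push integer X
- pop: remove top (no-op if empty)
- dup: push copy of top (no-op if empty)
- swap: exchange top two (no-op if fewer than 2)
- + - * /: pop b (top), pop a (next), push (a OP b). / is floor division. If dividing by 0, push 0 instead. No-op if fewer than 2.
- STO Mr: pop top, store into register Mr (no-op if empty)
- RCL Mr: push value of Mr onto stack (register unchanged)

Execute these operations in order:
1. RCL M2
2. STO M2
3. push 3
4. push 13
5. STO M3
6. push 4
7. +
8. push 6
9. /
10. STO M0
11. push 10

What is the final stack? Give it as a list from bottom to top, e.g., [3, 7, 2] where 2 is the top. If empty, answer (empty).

After op 1 (RCL M2): stack=[0] mem=[0,0,0,0]
After op 2 (STO M2): stack=[empty] mem=[0,0,0,0]
After op 3 (push 3): stack=[3] mem=[0,0,0,0]
After op 4 (push 13): stack=[3,13] mem=[0,0,0,0]
After op 5 (STO M3): stack=[3] mem=[0,0,0,13]
After op 6 (push 4): stack=[3,4] mem=[0,0,0,13]
After op 7 (+): stack=[7] mem=[0,0,0,13]
After op 8 (push 6): stack=[7,6] mem=[0,0,0,13]
After op 9 (/): stack=[1] mem=[0,0,0,13]
After op 10 (STO M0): stack=[empty] mem=[1,0,0,13]
After op 11 (push 10): stack=[10] mem=[1,0,0,13]

Answer: [10]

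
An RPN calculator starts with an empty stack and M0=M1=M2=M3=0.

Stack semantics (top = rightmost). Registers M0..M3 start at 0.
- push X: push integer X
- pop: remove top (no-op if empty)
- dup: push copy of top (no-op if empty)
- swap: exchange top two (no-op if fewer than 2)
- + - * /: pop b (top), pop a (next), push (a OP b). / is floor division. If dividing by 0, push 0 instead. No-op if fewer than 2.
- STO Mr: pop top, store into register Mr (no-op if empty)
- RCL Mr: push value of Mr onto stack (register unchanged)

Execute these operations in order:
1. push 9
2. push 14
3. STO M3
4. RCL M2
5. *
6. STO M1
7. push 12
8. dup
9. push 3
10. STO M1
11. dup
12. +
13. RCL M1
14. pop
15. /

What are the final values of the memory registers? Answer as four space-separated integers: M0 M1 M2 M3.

After op 1 (push 9): stack=[9] mem=[0,0,0,0]
After op 2 (push 14): stack=[9,14] mem=[0,0,0,0]
After op 3 (STO M3): stack=[9] mem=[0,0,0,14]
After op 4 (RCL M2): stack=[9,0] mem=[0,0,0,14]
After op 5 (*): stack=[0] mem=[0,0,0,14]
After op 6 (STO M1): stack=[empty] mem=[0,0,0,14]
After op 7 (push 12): stack=[12] mem=[0,0,0,14]
After op 8 (dup): stack=[12,12] mem=[0,0,0,14]
After op 9 (push 3): stack=[12,12,3] mem=[0,0,0,14]
After op 10 (STO M1): stack=[12,12] mem=[0,3,0,14]
After op 11 (dup): stack=[12,12,12] mem=[0,3,0,14]
After op 12 (+): stack=[12,24] mem=[0,3,0,14]
After op 13 (RCL M1): stack=[12,24,3] mem=[0,3,0,14]
After op 14 (pop): stack=[12,24] mem=[0,3,0,14]
After op 15 (/): stack=[0] mem=[0,3,0,14]

Answer: 0 3 0 14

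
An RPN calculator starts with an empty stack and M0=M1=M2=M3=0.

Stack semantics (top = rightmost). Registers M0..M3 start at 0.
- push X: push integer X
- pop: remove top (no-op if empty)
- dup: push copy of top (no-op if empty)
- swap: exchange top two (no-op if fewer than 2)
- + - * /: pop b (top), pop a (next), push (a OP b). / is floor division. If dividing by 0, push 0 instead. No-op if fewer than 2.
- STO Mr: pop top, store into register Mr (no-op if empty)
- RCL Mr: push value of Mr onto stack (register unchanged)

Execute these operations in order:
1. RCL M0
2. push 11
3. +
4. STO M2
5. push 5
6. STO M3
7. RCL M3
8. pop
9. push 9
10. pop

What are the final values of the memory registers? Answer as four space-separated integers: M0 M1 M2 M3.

Answer: 0 0 11 5

Derivation:
After op 1 (RCL M0): stack=[0] mem=[0,0,0,0]
After op 2 (push 11): stack=[0,11] mem=[0,0,0,0]
After op 3 (+): stack=[11] mem=[0,0,0,0]
After op 4 (STO M2): stack=[empty] mem=[0,0,11,0]
After op 5 (push 5): stack=[5] mem=[0,0,11,0]
After op 6 (STO M3): stack=[empty] mem=[0,0,11,5]
After op 7 (RCL M3): stack=[5] mem=[0,0,11,5]
After op 8 (pop): stack=[empty] mem=[0,0,11,5]
After op 9 (push 9): stack=[9] mem=[0,0,11,5]
After op 10 (pop): stack=[empty] mem=[0,0,11,5]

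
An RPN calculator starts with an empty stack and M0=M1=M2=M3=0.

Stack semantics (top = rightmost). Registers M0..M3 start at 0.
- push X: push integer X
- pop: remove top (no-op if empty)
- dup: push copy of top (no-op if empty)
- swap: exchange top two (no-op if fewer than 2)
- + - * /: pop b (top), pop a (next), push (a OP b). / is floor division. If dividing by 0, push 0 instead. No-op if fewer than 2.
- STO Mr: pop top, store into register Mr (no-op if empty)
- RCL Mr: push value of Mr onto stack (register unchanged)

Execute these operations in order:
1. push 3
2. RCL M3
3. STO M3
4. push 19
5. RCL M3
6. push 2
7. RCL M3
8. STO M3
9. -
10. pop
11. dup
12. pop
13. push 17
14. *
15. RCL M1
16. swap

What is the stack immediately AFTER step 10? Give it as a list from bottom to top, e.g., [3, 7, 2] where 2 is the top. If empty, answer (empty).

After op 1 (push 3): stack=[3] mem=[0,0,0,0]
After op 2 (RCL M3): stack=[3,0] mem=[0,0,0,0]
After op 3 (STO M3): stack=[3] mem=[0,0,0,0]
After op 4 (push 19): stack=[3,19] mem=[0,0,0,0]
After op 5 (RCL M3): stack=[3,19,0] mem=[0,0,0,0]
After op 6 (push 2): stack=[3,19,0,2] mem=[0,0,0,0]
After op 7 (RCL M3): stack=[3,19,0,2,0] mem=[0,0,0,0]
After op 8 (STO M3): stack=[3,19,0,2] mem=[0,0,0,0]
After op 9 (-): stack=[3,19,-2] mem=[0,0,0,0]
After op 10 (pop): stack=[3,19] mem=[0,0,0,0]

[3, 19]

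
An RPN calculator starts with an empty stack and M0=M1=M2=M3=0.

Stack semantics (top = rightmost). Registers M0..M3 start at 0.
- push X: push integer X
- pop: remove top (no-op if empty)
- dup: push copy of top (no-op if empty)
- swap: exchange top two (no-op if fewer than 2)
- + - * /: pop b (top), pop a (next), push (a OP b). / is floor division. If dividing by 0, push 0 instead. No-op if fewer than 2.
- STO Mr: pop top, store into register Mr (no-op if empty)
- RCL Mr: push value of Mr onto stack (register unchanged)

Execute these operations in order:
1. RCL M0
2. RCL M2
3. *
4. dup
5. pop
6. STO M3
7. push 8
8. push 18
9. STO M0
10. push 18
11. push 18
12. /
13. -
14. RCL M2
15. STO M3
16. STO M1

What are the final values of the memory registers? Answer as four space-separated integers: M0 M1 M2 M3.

Answer: 18 7 0 0

Derivation:
After op 1 (RCL M0): stack=[0] mem=[0,0,0,0]
After op 2 (RCL M2): stack=[0,0] mem=[0,0,0,0]
After op 3 (*): stack=[0] mem=[0,0,0,0]
After op 4 (dup): stack=[0,0] mem=[0,0,0,0]
After op 5 (pop): stack=[0] mem=[0,0,0,0]
After op 6 (STO M3): stack=[empty] mem=[0,0,0,0]
After op 7 (push 8): stack=[8] mem=[0,0,0,0]
After op 8 (push 18): stack=[8,18] mem=[0,0,0,0]
After op 9 (STO M0): stack=[8] mem=[18,0,0,0]
After op 10 (push 18): stack=[8,18] mem=[18,0,0,0]
After op 11 (push 18): stack=[8,18,18] mem=[18,0,0,0]
After op 12 (/): stack=[8,1] mem=[18,0,0,0]
After op 13 (-): stack=[7] mem=[18,0,0,0]
After op 14 (RCL M2): stack=[7,0] mem=[18,0,0,0]
After op 15 (STO M3): stack=[7] mem=[18,0,0,0]
After op 16 (STO M1): stack=[empty] mem=[18,7,0,0]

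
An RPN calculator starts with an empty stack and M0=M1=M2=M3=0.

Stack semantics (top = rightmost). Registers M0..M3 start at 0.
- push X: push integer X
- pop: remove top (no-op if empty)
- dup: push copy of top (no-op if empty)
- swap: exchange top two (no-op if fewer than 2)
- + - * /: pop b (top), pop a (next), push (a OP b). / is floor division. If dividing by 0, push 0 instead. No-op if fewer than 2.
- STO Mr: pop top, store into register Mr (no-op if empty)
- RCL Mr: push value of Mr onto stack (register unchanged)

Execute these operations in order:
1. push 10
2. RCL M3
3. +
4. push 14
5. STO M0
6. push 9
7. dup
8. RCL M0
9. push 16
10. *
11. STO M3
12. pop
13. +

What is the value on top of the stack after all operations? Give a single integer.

Answer: 19

Derivation:
After op 1 (push 10): stack=[10] mem=[0,0,0,0]
After op 2 (RCL M3): stack=[10,0] mem=[0,0,0,0]
After op 3 (+): stack=[10] mem=[0,0,0,0]
After op 4 (push 14): stack=[10,14] mem=[0,0,0,0]
After op 5 (STO M0): stack=[10] mem=[14,0,0,0]
After op 6 (push 9): stack=[10,9] mem=[14,0,0,0]
After op 7 (dup): stack=[10,9,9] mem=[14,0,0,0]
After op 8 (RCL M0): stack=[10,9,9,14] mem=[14,0,0,0]
After op 9 (push 16): stack=[10,9,9,14,16] mem=[14,0,0,0]
After op 10 (*): stack=[10,9,9,224] mem=[14,0,0,0]
After op 11 (STO M3): stack=[10,9,9] mem=[14,0,0,224]
After op 12 (pop): stack=[10,9] mem=[14,0,0,224]
After op 13 (+): stack=[19] mem=[14,0,0,224]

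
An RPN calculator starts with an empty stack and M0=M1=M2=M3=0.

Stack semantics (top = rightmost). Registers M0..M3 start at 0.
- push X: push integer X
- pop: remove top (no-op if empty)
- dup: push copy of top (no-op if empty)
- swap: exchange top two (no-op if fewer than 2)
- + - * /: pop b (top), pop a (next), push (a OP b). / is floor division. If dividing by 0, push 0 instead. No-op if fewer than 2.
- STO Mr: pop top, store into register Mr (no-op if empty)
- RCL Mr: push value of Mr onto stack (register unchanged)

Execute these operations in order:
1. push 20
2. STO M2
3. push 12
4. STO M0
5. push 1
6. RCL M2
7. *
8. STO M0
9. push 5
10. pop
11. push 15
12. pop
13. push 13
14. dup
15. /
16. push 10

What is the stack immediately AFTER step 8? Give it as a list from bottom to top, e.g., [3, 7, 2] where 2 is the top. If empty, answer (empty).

After op 1 (push 20): stack=[20] mem=[0,0,0,0]
After op 2 (STO M2): stack=[empty] mem=[0,0,20,0]
After op 3 (push 12): stack=[12] mem=[0,0,20,0]
After op 4 (STO M0): stack=[empty] mem=[12,0,20,0]
After op 5 (push 1): stack=[1] mem=[12,0,20,0]
After op 6 (RCL M2): stack=[1,20] mem=[12,0,20,0]
After op 7 (*): stack=[20] mem=[12,0,20,0]
After op 8 (STO M0): stack=[empty] mem=[20,0,20,0]

(empty)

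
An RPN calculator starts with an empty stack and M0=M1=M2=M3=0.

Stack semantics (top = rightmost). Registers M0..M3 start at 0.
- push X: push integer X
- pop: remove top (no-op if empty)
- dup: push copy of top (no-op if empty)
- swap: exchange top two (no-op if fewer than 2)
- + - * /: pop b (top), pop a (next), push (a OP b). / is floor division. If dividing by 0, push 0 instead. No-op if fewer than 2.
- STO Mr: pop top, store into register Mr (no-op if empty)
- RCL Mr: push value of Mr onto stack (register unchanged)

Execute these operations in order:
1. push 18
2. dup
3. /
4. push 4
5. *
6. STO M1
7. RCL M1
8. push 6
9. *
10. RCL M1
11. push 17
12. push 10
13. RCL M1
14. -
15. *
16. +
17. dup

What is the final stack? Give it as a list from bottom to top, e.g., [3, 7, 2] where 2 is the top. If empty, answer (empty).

After op 1 (push 18): stack=[18] mem=[0,0,0,0]
After op 2 (dup): stack=[18,18] mem=[0,0,0,0]
After op 3 (/): stack=[1] mem=[0,0,0,0]
After op 4 (push 4): stack=[1,4] mem=[0,0,0,0]
After op 5 (*): stack=[4] mem=[0,0,0,0]
After op 6 (STO M1): stack=[empty] mem=[0,4,0,0]
After op 7 (RCL M1): stack=[4] mem=[0,4,0,0]
After op 8 (push 6): stack=[4,6] mem=[0,4,0,0]
After op 9 (*): stack=[24] mem=[0,4,0,0]
After op 10 (RCL M1): stack=[24,4] mem=[0,4,0,0]
After op 11 (push 17): stack=[24,4,17] mem=[0,4,0,0]
After op 12 (push 10): stack=[24,4,17,10] mem=[0,4,0,0]
After op 13 (RCL M1): stack=[24,4,17,10,4] mem=[0,4,0,0]
After op 14 (-): stack=[24,4,17,6] mem=[0,4,0,0]
After op 15 (*): stack=[24,4,102] mem=[0,4,0,0]
After op 16 (+): stack=[24,106] mem=[0,4,0,0]
After op 17 (dup): stack=[24,106,106] mem=[0,4,0,0]

Answer: [24, 106, 106]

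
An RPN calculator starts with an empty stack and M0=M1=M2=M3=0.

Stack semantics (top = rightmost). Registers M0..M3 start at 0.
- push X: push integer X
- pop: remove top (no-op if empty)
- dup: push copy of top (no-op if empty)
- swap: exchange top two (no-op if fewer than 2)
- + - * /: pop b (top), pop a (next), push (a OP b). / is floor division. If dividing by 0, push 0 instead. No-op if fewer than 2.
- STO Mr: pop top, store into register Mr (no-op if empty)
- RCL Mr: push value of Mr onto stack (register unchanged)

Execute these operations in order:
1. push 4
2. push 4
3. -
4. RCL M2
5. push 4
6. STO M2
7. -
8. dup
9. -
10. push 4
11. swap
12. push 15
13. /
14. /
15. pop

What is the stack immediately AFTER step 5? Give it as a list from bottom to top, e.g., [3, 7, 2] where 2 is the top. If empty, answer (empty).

After op 1 (push 4): stack=[4] mem=[0,0,0,0]
After op 2 (push 4): stack=[4,4] mem=[0,0,0,0]
After op 3 (-): stack=[0] mem=[0,0,0,0]
After op 4 (RCL M2): stack=[0,0] mem=[0,0,0,0]
After op 5 (push 4): stack=[0,0,4] mem=[0,0,0,0]

[0, 0, 4]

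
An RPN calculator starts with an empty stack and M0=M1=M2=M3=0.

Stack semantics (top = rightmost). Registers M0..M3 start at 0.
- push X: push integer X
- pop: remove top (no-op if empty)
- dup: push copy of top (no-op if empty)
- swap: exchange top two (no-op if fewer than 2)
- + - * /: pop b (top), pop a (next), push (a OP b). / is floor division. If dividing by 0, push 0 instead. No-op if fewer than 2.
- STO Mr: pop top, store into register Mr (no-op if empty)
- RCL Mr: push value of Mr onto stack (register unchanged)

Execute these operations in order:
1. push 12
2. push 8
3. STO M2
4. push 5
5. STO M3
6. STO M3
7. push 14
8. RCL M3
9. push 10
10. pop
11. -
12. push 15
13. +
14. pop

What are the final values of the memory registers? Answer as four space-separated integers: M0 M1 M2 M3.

After op 1 (push 12): stack=[12] mem=[0,0,0,0]
After op 2 (push 8): stack=[12,8] mem=[0,0,0,0]
After op 3 (STO M2): stack=[12] mem=[0,0,8,0]
After op 4 (push 5): stack=[12,5] mem=[0,0,8,0]
After op 5 (STO M3): stack=[12] mem=[0,0,8,5]
After op 6 (STO M3): stack=[empty] mem=[0,0,8,12]
After op 7 (push 14): stack=[14] mem=[0,0,8,12]
After op 8 (RCL M3): stack=[14,12] mem=[0,0,8,12]
After op 9 (push 10): stack=[14,12,10] mem=[0,0,8,12]
After op 10 (pop): stack=[14,12] mem=[0,0,8,12]
After op 11 (-): stack=[2] mem=[0,0,8,12]
After op 12 (push 15): stack=[2,15] mem=[0,0,8,12]
After op 13 (+): stack=[17] mem=[0,0,8,12]
After op 14 (pop): stack=[empty] mem=[0,0,8,12]

Answer: 0 0 8 12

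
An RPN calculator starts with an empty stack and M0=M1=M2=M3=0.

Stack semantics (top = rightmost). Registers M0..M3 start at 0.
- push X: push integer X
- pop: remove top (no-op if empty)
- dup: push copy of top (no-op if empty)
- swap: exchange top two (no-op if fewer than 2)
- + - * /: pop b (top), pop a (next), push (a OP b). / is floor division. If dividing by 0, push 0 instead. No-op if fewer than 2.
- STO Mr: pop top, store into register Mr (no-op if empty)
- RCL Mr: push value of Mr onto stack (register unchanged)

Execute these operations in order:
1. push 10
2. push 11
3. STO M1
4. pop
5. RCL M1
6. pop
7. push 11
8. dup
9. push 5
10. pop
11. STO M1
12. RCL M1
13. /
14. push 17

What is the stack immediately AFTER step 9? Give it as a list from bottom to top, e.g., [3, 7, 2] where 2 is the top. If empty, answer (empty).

After op 1 (push 10): stack=[10] mem=[0,0,0,0]
After op 2 (push 11): stack=[10,11] mem=[0,0,0,0]
After op 3 (STO M1): stack=[10] mem=[0,11,0,0]
After op 4 (pop): stack=[empty] mem=[0,11,0,0]
After op 5 (RCL M1): stack=[11] mem=[0,11,0,0]
After op 6 (pop): stack=[empty] mem=[0,11,0,0]
After op 7 (push 11): stack=[11] mem=[0,11,0,0]
After op 8 (dup): stack=[11,11] mem=[0,11,0,0]
After op 9 (push 5): stack=[11,11,5] mem=[0,11,0,0]

[11, 11, 5]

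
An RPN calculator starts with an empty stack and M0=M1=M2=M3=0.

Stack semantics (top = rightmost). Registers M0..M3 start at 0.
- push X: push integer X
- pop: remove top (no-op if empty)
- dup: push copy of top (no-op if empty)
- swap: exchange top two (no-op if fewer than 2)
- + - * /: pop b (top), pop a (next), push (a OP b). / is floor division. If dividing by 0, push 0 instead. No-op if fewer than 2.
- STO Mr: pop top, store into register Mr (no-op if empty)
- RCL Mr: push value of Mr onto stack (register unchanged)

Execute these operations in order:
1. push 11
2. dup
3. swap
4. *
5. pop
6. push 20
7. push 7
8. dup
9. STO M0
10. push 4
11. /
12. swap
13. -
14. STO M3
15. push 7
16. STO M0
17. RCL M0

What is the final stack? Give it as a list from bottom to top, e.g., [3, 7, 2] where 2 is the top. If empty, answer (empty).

After op 1 (push 11): stack=[11] mem=[0,0,0,0]
After op 2 (dup): stack=[11,11] mem=[0,0,0,0]
After op 3 (swap): stack=[11,11] mem=[0,0,0,0]
After op 4 (*): stack=[121] mem=[0,0,0,0]
After op 5 (pop): stack=[empty] mem=[0,0,0,0]
After op 6 (push 20): stack=[20] mem=[0,0,0,0]
After op 7 (push 7): stack=[20,7] mem=[0,0,0,0]
After op 8 (dup): stack=[20,7,7] mem=[0,0,0,0]
After op 9 (STO M0): stack=[20,7] mem=[7,0,0,0]
After op 10 (push 4): stack=[20,7,4] mem=[7,0,0,0]
After op 11 (/): stack=[20,1] mem=[7,0,0,0]
After op 12 (swap): stack=[1,20] mem=[7,0,0,0]
After op 13 (-): stack=[-19] mem=[7,0,0,0]
After op 14 (STO M3): stack=[empty] mem=[7,0,0,-19]
After op 15 (push 7): stack=[7] mem=[7,0,0,-19]
After op 16 (STO M0): stack=[empty] mem=[7,0,0,-19]
After op 17 (RCL M0): stack=[7] mem=[7,0,0,-19]

Answer: [7]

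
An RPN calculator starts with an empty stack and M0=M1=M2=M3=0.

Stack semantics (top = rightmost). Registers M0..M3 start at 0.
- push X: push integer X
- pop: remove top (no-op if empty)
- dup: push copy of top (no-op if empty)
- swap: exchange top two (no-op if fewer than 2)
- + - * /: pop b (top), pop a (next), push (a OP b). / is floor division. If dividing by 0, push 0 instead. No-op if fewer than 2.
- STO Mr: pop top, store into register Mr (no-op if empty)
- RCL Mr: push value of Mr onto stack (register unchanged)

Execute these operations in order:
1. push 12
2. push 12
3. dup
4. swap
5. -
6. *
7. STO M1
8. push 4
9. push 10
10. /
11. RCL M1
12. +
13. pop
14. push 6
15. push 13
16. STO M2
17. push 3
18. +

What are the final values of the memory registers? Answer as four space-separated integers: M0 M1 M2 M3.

After op 1 (push 12): stack=[12] mem=[0,0,0,0]
After op 2 (push 12): stack=[12,12] mem=[0,0,0,0]
After op 3 (dup): stack=[12,12,12] mem=[0,0,0,0]
After op 4 (swap): stack=[12,12,12] mem=[0,0,0,0]
After op 5 (-): stack=[12,0] mem=[0,0,0,0]
After op 6 (*): stack=[0] mem=[0,0,0,0]
After op 7 (STO M1): stack=[empty] mem=[0,0,0,0]
After op 8 (push 4): stack=[4] mem=[0,0,0,0]
After op 9 (push 10): stack=[4,10] mem=[0,0,0,0]
After op 10 (/): stack=[0] mem=[0,0,0,0]
After op 11 (RCL M1): stack=[0,0] mem=[0,0,0,0]
After op 12 (+): stack=[0] mem=[0,0,0,0]
After op 13 (pop): stack=[empty] mem=[0,0,0,0]
After op 14 (push 6): stack=[6] mem=[0,0,0,0]
After op 15 (push 13): stack=[6,13] mem=[0,0,0,0]
After op 16 (STO M2): stack=[6] mem=[0,0,13,0]
After op 17 (push 3): stack=[6,3] mem=[0,0,13,0]
After op 18 (+): stack=[9] mem=[0,0,13,0]

Answer: 0 0 13 0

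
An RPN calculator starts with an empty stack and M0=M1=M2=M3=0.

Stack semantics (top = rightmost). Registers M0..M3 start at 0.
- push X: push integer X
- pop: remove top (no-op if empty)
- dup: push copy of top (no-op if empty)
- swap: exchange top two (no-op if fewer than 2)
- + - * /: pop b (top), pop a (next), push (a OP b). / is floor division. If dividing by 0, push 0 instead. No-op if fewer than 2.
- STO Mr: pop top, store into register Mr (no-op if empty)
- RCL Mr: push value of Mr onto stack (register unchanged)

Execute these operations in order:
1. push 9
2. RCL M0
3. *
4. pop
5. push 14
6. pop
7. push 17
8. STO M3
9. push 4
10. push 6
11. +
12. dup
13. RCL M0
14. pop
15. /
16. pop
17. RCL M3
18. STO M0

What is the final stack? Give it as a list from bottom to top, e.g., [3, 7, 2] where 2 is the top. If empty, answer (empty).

Answer: (empty)

Derivation:
After op 1 (push 9): stack=[9] mem=[0,0,0,0]
After op 2 (RCL M0): stack=[9,0] mem=[0,0,0,0]
After op 3 (*): stack=[0] mem=[0,0,0,0]
After op 4 (pop): stack=[empty] mem=[0,0,0,0]
After op 5 (push 14): stack=[14] mem=[0,0,0,0]
After op 6 (pop): stack=[empty] mem=[0,0,0,0]
After op 7 (push 17): stack=[17] mem=[0,0,0,0]
After op 8 (STO M3): stack=[empty] mem=[0,0,0,17]
After op 9 (push 4): stack=[4] mem=[0,0,0,17]
After op 10 (push 6): stack=[4,6] mem=[0,0,0,17]
After op 11 (+): stack=[10] mem=[0,0,0,17]
After op 12 (dup): stack=[10,10] mem=[0,0,0,17]
After op 13 (RCL M0): stack=[10,10,0] mem=[0,0,0,17]
After op 14 (pop): stack=[10,10] mem=[0,0,0,17]
After op 15 (/): stack=[1] mem=[0,0,0,17]
After op 16 (pop): stack=[empty] mem=[0,0,0,17]
After op 17 (RCL M3): stack=[17] mem=[0,0,0,17]
After op 18 (STO M0): stack=[empty] mem=[17,0,0,17]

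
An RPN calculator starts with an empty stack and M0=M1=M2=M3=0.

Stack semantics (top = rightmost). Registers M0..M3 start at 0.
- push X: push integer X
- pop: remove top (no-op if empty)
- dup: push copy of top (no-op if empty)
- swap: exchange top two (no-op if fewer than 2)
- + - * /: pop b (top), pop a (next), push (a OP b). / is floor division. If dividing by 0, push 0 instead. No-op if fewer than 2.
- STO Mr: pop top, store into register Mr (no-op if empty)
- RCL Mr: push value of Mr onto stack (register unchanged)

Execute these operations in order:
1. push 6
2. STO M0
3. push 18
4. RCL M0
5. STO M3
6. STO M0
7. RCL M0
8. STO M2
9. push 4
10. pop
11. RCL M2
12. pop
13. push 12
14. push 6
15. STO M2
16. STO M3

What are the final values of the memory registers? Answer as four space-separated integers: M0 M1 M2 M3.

Answer: 18 0 6 12

Derivation:
After op 1 (push 6): stack=[6] mem=[0,0,0,0]
After op 2 (STO M0): stack=[empty] mem=[6,0,0,0]
After op 3 (push 18): stack=[18] mem=[6,0,0,0]
After op 4 (RCL M0): stack=[18,6] mem=[6,0,0,0]
After op 5 (STO M3): stack=[18] mem=[6,0,0,6]
After op 6 (STO M0): stack=[empty] mem=[18,0,0,6]
After op 7 (RCL M0): stack=[18] mem=[18,0,0,6]
After op 8 (STO M2): stack=[empty] mem=[18,0,18,6]
After op 9 (push 4): stack=[4] mem=[18,0,18,6]
After op 10 (pop): stack=[empty] mem=[18,0,18,6]
After op 11 (RCL M2): stack=[18] mem=[18,0,18,6]
After op 12 (pop): stack=[empty] mem=[18,0,18,6]
After op 13 (push 12): stack=[12] mem=[18,0,18,6]
After op 14 (push 6): stack=[12,6] mem=[18,0,18,6]
After op 15 (STO M2): stack=[12] mem=[18,0,6,6]
After op 16 (STO M3): stack=[empty] mem=[18,0,6,12]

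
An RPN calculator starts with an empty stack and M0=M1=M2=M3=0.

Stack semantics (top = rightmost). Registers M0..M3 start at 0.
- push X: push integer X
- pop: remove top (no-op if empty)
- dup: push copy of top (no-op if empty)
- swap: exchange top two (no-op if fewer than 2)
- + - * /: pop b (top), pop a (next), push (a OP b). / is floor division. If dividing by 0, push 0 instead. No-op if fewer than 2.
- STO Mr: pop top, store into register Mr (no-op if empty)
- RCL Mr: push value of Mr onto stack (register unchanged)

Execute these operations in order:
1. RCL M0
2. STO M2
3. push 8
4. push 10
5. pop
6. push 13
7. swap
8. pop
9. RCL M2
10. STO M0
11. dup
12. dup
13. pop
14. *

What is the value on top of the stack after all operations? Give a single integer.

Answer: 169

Derivation:
After op 1 (RCL M0): stack=[0] mem=[0,0,0,0]
After op 2 (STO M2): stack=[empty] mem=[0,0,0,0]
After op 3 (push 8): stack=[8] mem=[0,0,0,0]
After op 4 (push 10): stack=[8,10] mem=[0,0,0,0]
After op 5 (pop): stack=[8] mem=[0,0,0,0]
After op 6 (push 13): stack=[8,13] mem=[0,0,0,0]
After op 7 (swap): stack=[13,8] mem=[0,0,0,0]
After op 8 (pop): stack=[13] mem=[0,0,0,0]
After op 9 (RCL M2): stack=[13,0] mem=[0,0,0,0]
After op 10 (STO M0): stack=[13] mem=[0,0,0,0]
After op 11 (dup): stack=[13,13] mem=[0,0,0,0]
After op 12 (dup): stack=[13,13,13] mem=[0,0,0,0]
After op 13 (pop): stack=[13,13] mem=[0,0,0,0]
After op 14 (*): stack=[169] mem=[0,0,0,0]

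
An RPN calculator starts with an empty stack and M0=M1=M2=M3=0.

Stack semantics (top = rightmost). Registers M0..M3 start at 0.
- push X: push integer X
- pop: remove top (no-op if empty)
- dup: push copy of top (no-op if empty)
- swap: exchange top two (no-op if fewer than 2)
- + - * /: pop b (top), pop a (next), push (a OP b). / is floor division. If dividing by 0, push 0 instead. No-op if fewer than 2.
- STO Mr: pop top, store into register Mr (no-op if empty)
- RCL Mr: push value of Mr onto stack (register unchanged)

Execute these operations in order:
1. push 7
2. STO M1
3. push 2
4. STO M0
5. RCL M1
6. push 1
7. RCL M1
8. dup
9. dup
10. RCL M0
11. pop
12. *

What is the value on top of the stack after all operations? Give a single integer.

Answer: 49

Derivation:
After op 1 (push 7): stack=[7] mem=[0,0,0,0]
After op 2 (STO M1): stack=[empty] mem=[0,7,0,0]
After op 3 (push 2): stack=[2] mem=[0,7,0,0]
After op 4 (STO M0): stack=[empty] mem=[2,7,0,0]
After op 5 (RCL M1): stack=[7] mem=[2,7,0,0]
After op 6 (push 1): stack=[7,1] mem=[2,7,0,0]
After op 7 (RCL M1): stack=[7,1,7] mem=[2,7,0,0]
After op 8 (dup): stack=[7,1,7,7] mem=[2,7,0,0]
After op 9 (dup): stack=[7,1,7,7,7] mem=[2,7,0,0]
After op 10 (RCL M0): stack=[7,1,7,7,7,2] mem=[2,7,0,0]
After op 11 (pop): stack=[7,1,7,7,7] mem=[2,7,0,0]
After op 12 (*): stack=[7,1,7,49] mem=[2,7,0,0]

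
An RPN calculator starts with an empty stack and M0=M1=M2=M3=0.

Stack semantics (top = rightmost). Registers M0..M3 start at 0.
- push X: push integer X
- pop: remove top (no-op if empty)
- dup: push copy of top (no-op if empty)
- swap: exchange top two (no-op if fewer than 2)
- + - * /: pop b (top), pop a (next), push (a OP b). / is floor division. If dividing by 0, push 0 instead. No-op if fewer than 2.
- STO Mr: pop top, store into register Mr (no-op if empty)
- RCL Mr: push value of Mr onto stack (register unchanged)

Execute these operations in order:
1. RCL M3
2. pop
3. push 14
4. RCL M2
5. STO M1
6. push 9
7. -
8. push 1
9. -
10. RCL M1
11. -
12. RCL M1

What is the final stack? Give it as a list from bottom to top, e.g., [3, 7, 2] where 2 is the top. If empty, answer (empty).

After op 1 (RCL M3): stack=[0] mem=[0,0,0,0]
After op 2 (pop): stack=[empty] mem=[0,0,0,0]
After op 3 (push 14): stack=[14] mem=[0,0,0,0]
After op 4 (RCL M2): stack=[14,0] mem=[0,0,0,0]
After op 5 (STO M1): stack=[14] mem=[0,0,0,0]
After op 6 (push 9): stack=[14,9] mem=[0,0,0,0]
After op 7 (-): stack=[5] mem=[0,0,0,0]
After op 8 (push 1): stack=[5,1] mem=[0,0,0,0]
After op 9 (-): stack=[4] mem=[0,0,0,0]
After op 10 (RCL M1): stack=[4,0] mem=[0,0,0,0]
After op 11 (-): stack=[4] mem=[0,0,0,0]
After op 12 (RCL M1): stack=[4,0] mem=[0,0,0,0]

Answer: [4, 0]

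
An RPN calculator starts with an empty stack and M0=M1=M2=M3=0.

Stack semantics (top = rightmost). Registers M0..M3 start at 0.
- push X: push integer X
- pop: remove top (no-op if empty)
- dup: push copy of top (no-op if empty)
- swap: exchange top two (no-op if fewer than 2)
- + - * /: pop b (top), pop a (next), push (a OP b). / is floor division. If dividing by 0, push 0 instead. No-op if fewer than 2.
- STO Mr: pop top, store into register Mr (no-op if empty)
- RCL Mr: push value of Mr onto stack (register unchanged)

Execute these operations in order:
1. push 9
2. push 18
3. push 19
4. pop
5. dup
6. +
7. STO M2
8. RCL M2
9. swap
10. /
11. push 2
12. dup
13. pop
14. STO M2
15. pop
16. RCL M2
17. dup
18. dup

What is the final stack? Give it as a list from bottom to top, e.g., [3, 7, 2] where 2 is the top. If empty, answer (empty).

After op 1 (push 9): stack=[9] mem=[0,0,0,0]
After op 2 (push 18): stack=[9,18] mem=[0,0,0,0]
After op 3 (push 19): stack=[9,18,19] mem=[0,0,0,0]
After op 4 (pop): stack=[9,18] mem=[0,0,0,0]
After op 5 (dup): stack=[9,18,18] mem=[0,0,0,0]
After op 6 (+): stack=[9,36] mem=[0,0,0,0]
After op 7 (STO M2): stack=[9] mem=[0,0,36,0]
After op 8 (RCL M2): stack=[9,36] mem=[0,0,36,0]
After op 9 (swap): stack=[36,9] mem=[0,0,36,0]
After op 10 (/): stack=[4] mem=[0,0,36,0]
After op 11 (push 2): stack=[4,2] mem=[0,0,36,0]
After op 12 (dup): stack=[4,2,2] mem=[0,0,36,0]
After op 13 (pop): stack=[4,2] mem=[0,0,36,0]
After op 14 (STO M2): stack=[4] mem=[0,0,2,0]
After op 15 (pop): stack=[empty] mem=[0,0,2,0]
After op 16 (RCL M2): stack=[2] mem=[0,0,2,0]
After op 17 (dup): stack=[2,2] mem=[0,0,2,0]
After op 18 (dup): stack=[2,2,2] mem=[0,0,2,0]

Answer: [2, 2, 2]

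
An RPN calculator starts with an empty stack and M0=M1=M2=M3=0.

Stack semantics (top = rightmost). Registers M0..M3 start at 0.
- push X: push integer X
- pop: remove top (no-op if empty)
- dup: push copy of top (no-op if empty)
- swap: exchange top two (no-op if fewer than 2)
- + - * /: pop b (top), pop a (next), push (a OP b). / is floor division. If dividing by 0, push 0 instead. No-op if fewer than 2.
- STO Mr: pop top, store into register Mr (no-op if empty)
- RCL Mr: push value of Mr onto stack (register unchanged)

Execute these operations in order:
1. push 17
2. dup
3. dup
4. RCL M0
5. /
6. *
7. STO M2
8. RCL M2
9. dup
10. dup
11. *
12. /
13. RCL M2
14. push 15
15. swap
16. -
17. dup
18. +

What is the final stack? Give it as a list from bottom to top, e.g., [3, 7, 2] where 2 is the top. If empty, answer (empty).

Answer: [17, 0, 30]

Derivation:
After op 1 (push 17): stack=[17] mem=[0,0,0,0]
After op 2 (dup): stack=[17,17] mem=[0,0,0,0]
After op 3 (dup): stack=[17,17,17] mem=[0,0,0,0]
After op 4 (RCL M0): stack=[17,17,17,0] mem=[0,0,0,0]
After op 5 (/): stack=[17,17,0] mem=[0,0,0,0]
After op 6 (*): stack=[17,0] mem=[0,0,0,0]
After op 7 (STO M2): stack=[17] mem=[0,0,0,0]
After op 8 (RCL M2): stack=[17,0] mem=[0,0,0,0]
After op 9 (dup): stack=[17,0,0] mem=[0,0,0,0]
After op 10 (dup): stack=[17,0,0,0] mem=[0,0,0,0]
After op 11 (*): stack=[17,0,0] mem=[0,0,0,0]
After op 12 (/): stack=[17,0] mem=[0,0,0,0]
After op 13 (RCL M2): stack=[17,0,0] mem=[0,0,0,0]
After op 14 (push 15): stack=[17,0,0,15] mem=[0,0,0,0]
After op 15 (swap): stack=[17,0,15,0] mem=[0,0,0,0]
After op 16 (-): stack=[17,0,15] mem=[0,0,0,0]
After op 17 (dup): stack=[17,0,15,15] mem=[0,0,0,0]
After op 18 (+): stack=[17,0,30] mem=[0,0,0,0]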